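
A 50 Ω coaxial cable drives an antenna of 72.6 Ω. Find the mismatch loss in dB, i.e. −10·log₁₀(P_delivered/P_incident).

Γ = (72.6 − 50)/(72.6 + 50) = 0.184
|Γ|² = 0.034, so P_del/P_inc = 1 − |Γ|² = 0.966
ML = −10·log₁₀(1 − |Γ|²)

mismatch loss ≈ 0.15 dB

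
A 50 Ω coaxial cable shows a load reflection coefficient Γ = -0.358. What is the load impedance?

Z_L = Z_0·(1 + Γ)/(1 − Γ) = 50·(0.642)/(1.36)

Z_L ≈ 23.6 Ω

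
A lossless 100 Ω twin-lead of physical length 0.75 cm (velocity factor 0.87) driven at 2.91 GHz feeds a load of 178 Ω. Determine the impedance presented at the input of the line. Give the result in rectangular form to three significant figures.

λ = v/f = 0.87·c / 2.91 GHz = 0.0897 m
βl = 2π·l/λ = 2π × 0.0836 = 30.1°
tan(βl) = tan(30.1°) = 0.58
Z_in = Z_0·(Z_L + jZ_0·tanβl)/(Z_0 + jZ_L·tanβl)
     = 100·(178 + j58)/(100 + j103)

Z_in ≈ 115 − j60.9 Ω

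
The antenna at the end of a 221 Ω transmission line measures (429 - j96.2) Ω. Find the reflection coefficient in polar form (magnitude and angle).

Γ = (Z_L − Z_0)/(Z_L + Z_0) = (208 − j96.2)/(650 − j96.2)
|Γ| = 229/657 = 0.349

Γ ≈ 0.349 ∠ -16.4°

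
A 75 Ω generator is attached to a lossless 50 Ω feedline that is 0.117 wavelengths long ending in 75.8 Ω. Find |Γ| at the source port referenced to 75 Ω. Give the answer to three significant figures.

βl = 2π × 0.117 = 42.1°
tan(βl) = 0.904
Z_in = Z_0·(Z_L + jZ_0·tanβl)/(Z_0 + jZ_L·tanβl) = 47.9 − j20.4 Ω
Γ_s = (Z_in − Z_s)/(Z_in + Z_s) = (-27.1 − j20.4)/(123 − j20.4), |Γ_s| = 0.273

|Γ| ≈ 0.273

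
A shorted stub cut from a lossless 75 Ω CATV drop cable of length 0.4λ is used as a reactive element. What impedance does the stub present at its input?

βl = 2π × 0.4 = 144°
tan(βl) = -0.727
For a shorted stub, Z_in = jZ_0·tan(βl)

Z_in ≈ −j54.5 Ω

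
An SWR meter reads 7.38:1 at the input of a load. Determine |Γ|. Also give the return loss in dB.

|Γ| = (S − 1)/(S + 1) = (7.38 − 1)/(7.38 + 1) = 6.38/8.38
RL = −20·log₁₀|Γ| = −20·log₁₀(0.761)

|Γ| ≈ 0.761; return loss ≈ 2.37 dB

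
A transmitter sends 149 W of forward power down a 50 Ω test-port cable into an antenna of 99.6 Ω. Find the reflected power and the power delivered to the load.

P_reflected ≈ 16.4 W; P_delivered ≈ 133 W

Γ = (99.6 − 50)/(99.6 + 50) = 0.332
|Γ|² = 0.11
P_refl = |Γ|²·P_inc = 16.4 W, P_del = (1 − |Γ|²)·P_inc = 133 W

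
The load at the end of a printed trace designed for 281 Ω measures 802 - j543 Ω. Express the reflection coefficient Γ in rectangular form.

Γ ≈ 0.585 − j0.208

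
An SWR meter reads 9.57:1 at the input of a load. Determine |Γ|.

|Γ| ≈ 0.811

|Γ| = (S − 1)/(S + 1) = (9.57 − 1)/(9.57 + 1) = 8.57/10.6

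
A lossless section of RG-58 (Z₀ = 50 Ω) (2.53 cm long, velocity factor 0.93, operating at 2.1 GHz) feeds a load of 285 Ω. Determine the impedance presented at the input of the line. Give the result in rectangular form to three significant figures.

λ = v/f = 0.93·c / 2.1 GHz = 0.133 m
βl = 2π·l/λ = 2π × 0.19 = 68.6°
tan(βl) = tan(68.6°) = 2.55
Z_in = Z_0·(Z_L + jZ_0·tanβl)/(Z_0 + jZ_L·tanβl)
     = 50·(285 + j127)/(50 + j726)

Z_in ≈ 10.1 − j18.9 Ω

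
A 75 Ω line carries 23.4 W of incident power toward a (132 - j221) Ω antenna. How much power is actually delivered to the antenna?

|Γ| = |(57 − j221)/(207 − j221)| = 0.754
|Γ|² = 0.568
P_refl = |Γ|²·P_inc = 13.3 W, P_del = (1 − |Γ|²)·P_inc = 10.1 W

P_delivered ≈ 10.1 W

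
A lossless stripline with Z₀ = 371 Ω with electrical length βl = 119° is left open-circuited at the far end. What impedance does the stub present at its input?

Z_in ≈ +j206 Ω

tan(βl) = -1.8
For an open-circuited stub, Z_in = −jZ_0·cot(βl) = −jZ_0/tan(βl)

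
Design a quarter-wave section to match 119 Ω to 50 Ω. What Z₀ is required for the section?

Z_qwt = √(Z_0·R_L) = √(50 × 119) = √5950

Z_qwt ≈ 77.1 Ω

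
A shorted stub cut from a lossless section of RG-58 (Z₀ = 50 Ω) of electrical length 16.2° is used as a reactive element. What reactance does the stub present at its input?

tan(βl) = 0.291
For a shorted stub, Z_in = jZ_0·tan(βl)

X_in ≈ 14.5 Ω (inductive)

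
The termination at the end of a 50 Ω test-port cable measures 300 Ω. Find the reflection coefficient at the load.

Γ = (Z_L − Z_0)/(Z_L + Z_0) = (300 − 50)/(300 + 50) = 250/350

Γ = 0.714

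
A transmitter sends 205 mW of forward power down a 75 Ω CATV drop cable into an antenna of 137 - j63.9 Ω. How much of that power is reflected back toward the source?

|Γ| = |(62 − j63.9)/(212 − j63.9)| = 0.402
|Γ|² = 0.162
P_refl = |Γ|²·P_inc = 33.1 mW, P_del = (1 − |Γ|²)·P_inc = 172 mW

P_reflected ≈ 33.1 mW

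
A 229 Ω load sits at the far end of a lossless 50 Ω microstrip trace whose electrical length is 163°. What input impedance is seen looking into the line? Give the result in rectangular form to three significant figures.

Z_in ≈ 84.6 + j103 Ω

tan(βl) = tan(163°) = -0.306
Z_in = Z_0·(Z_L + jZ_0·tanβl)/(Z_0 + jZ_L·tanβl)
     = 50·(229 − j15.3)/(50 − j70)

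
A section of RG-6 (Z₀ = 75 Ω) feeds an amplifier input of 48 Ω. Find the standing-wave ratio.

For a purely resistive load, VSWR = R_L/Z_0 or Z_0/R_L (whichever > 1) = 75/48

VSWR ≈ 1.56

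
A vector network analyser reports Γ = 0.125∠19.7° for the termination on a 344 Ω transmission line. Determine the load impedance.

Z_L = Z_0·(1 + Γ)/(1 − Γ) = 344·(1.12 + j0.0421)/(0.882 − j0.0421)

Z_L ≈ 434 + j37.2 Ω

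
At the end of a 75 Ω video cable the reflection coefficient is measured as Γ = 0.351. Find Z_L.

Z_L ≈ 156 Ω

Z_L = Z_0·(1 + Γ)/(1 − Γ) = 75·(1.35)/(0.649)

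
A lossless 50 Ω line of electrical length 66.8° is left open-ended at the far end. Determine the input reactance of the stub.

tan(βl) = 2.33
For an open-ended stub, Z_in = −jZ_0·cot(βl) = −jZ_0/tan(βl)

X_in ≈ -21.4 Ω (capacitive)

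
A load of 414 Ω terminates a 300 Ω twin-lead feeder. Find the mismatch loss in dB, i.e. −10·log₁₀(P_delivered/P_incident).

Γ = (414 − 300)/(414 + 300) = 0.16
|Γ|² = 0.0255, so P_del/P_inc = 1 − |Γ|² = 0.975
ML = −10·log₁₀(1 − |Γ|²)

mismatch loss ≈ 0.112 dB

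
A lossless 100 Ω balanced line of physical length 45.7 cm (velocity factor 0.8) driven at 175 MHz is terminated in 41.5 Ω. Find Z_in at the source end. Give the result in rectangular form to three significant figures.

λ = v/f = 0.8·c / 175 MHz = 1.37 m
βl = 2π·l/λ = 2π × 0.333 = 120°
tan(βl) = tan(120°) = -1.73
Z_in = Z_0·(Z_L + jZ_0·tanβl)/(Z_0 + jZ_L·tanβl)
     = 100·(41.5 − j173)/(100 − j72)

Z_in ≈ 110 − j94.6 Ω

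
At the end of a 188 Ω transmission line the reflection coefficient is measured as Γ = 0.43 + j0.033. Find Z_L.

Z_L = Z_0·(1 + Γ)/(1 − Γ) = 188·(1.43 + j0.033)/(0.57 − j0.033)

Z_L ≈ 469 + j38.1 Ω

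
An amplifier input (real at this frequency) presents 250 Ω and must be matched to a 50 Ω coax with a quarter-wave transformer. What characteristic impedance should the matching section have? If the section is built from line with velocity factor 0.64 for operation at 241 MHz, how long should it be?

Z_qwt ≈ 112 Ω; length ≈ 19.9 cm

Z_qwt = √(Z_0·R_L) = √(50 × 250) = √12500
λ = 0.64·c/f = 0.797 m, so l = λ/4 = 0.199 m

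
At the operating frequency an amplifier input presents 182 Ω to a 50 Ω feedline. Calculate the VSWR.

VSWR ≈ 3.64

Γ = (182 − 50)/(182 + 50) = 0.569
VSWR = (1 + 0.569)/(1 − 0.569)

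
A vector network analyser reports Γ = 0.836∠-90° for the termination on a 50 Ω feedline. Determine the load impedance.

Z_L ≈ 8.86 − j49.2 Ω

Z_L = Z_0·(1 + Γ)/(1 − Γ) = 50·(1 − j0.836)/(1 + j0.836)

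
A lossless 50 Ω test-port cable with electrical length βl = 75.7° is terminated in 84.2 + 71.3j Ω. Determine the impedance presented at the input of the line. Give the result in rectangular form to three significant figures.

Z_in ≈ 21.3 − j27.6 Ω

tan(βl) = tan(75.7°) = 3.92
Z_in = Z_0·(Z_L + jZ_0·tanβl)/(Z_0 + jZ_L·tanβl)
     = 50·(84.2 + j267)/(-230 + j330)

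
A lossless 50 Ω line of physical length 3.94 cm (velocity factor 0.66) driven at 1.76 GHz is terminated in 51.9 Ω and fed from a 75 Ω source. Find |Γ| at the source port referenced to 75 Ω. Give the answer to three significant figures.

λ = v/f = 0.66·c / 1.76 GHz = 0.113 m
βl = 2π·l/λ = 2π × 0.35 = 126°
tan(βl) = -1.37
Z_in = Z_0·(Z_L + jZ_0·tanβl)/(Z_0 + jZ_L·tanβl) = 49.4 + j1.75 Ω
Γ_s = (Z_in − Z_s)/(Z_in + Z_s) = (-25.6 + j1.75)/(124 + j1.75), |Γ_s| = 0.206

|Γ| ≈ 0.206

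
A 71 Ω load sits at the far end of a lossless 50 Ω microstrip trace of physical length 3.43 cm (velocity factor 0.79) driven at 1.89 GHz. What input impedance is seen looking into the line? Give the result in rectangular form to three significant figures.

λ = v/f = 0.79·c / 1.89 GHz = 0.125 m
βl = 2π·l/λ = 2π × 0.274 = 98.5°
tan(βl) = tan(98.5°) = -6.71
Z_in = Z_0·(Z_L + jZ_0·tanβl)/(Z_0 + jZ_L·tanβl)
     = 50·(71 − j336)/(50 − j477)

Z_in ≈ 35.6 + j3.71 Ω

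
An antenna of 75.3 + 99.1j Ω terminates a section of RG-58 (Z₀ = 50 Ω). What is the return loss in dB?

RL ≈ 3.87 dB

Γ = (25.3 + j99.1)/(125.3 + j99.1), |Γ| = 0.64
RL = −20·log₁₀|Γ| = −20·log₁₀(0.64)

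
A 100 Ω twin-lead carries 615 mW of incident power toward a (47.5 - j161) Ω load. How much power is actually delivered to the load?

|Γ| = |(-52.5 − j161)/(147.5 − j161)| = 0.776
|Γ|² = 0.601
P_refl = |Γ|²·P_inc = 370 mW, P_del = (1 − |Γ|²)·P_inc = 245 mW

P_delivered ≈ 245 mW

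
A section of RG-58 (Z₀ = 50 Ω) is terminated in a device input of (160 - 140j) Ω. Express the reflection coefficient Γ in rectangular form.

Γ ≈ 0.67 − j0.22

Γ = (Z_L − Z_0)/(Z_L + Z_0) = (110 − j140)/(210 − j140)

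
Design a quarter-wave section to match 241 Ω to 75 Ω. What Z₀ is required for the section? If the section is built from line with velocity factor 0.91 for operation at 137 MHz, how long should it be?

Z_qwt ≈ 134 Ω; length ≈ 49.8 cm

Z_qwt = √(Z_0·R_L) = √(75 × 241) = √18080
λ = 0.91·c/f = 1.99 m, so l = λ/4 = 0.498 m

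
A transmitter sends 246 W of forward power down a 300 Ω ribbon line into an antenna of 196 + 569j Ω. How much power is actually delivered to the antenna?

P_delivered ≈ 102 W

|Γ| = |(-104 + j569)/(496 + j569)| = 0.766
|Γ|² = 0.587
P_refl = |Γ|²·P_inc = 144 W, P_del = (1 − |Γ|²)·P_inc = 102 W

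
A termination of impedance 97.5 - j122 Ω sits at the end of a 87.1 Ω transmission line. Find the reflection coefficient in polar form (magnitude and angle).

Γ = (Z_L − Z_0)/(Z_L + Z_0) = (10.4 − j122)/(184.6 − j122)
|Γ| = 122/221 = 0.553

Γ ≈ 0.553 ∠ -51.7°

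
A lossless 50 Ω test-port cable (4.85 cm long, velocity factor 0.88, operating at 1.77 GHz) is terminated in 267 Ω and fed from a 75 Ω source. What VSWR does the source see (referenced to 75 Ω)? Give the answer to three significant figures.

λ = v/f = 0.88·c / 1.77 GHz = 0.149 m
βl = 2π·l/λ = 2π × 0.325 = 117°
tan(βl) = -1.96
Z_in = Z_0·(Z_L + jZ_0·tanβl)/(Z_0 + jZ_L·tanβl) = 11.7 + j24.4 Ω
Γ_s = (Z_in − Z_s)/(Z_in + Z_s) = (-63.3 + j24.4)/(86.7 + j24.4), |Γ_s| = 0.753
VSWR = (1 + |Γ_s|)/(1 − |Γ_s|)

VSWR ≈ 7.11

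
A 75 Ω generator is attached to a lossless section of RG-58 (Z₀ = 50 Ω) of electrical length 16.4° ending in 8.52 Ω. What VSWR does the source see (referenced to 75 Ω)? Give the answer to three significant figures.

VSWR ≈ 8.42

tan(βl) = 0.294
Z_in = Z_0·(Z_L + jZ_0·tanβl)/(Z_0 + jZ_L·tanβl) = 9.23 + j14.3 Ω
Γ_s = (Z_in − Z_s)/(Z_in + Z_s) = (-65.8 + j14.3)/(84.2 + j14.3), |Γ_s| = 0.788
VSWR = (1 + |Γ_s|)/(1 − |Γ_s|)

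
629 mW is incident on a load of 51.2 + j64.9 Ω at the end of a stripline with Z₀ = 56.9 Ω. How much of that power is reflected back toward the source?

|Γ| = |(-5.7 + j64.9)/(108.1 + j64.9)| = 0.517
|Γ|² = 0.267
P_refl = |Γ|²·P_inc = 168 mW, P_del = (1 − |Γ|²)·P_inc = 461 mW

P_reflected ≈ 168 mW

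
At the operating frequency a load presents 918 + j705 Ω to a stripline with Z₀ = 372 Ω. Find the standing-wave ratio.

VSWR ≈ 4.08

Γ = (Z_L − Z_0)/(Z_L + Z_0) = (546 + j705)/(1290 + j705)
|Γ| = 892/1470 = 0.607
VSWR = (1 + |Γ|)/(1 − |Γ|) = 1.61/0.393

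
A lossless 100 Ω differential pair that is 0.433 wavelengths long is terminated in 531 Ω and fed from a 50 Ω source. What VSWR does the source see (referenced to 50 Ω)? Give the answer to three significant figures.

βl = 2π × 0.433 = 156°
tan(βl) = -0.448
Z_in = Z_0·(Z_L + jZ_0·tanβl)/(Z_0 + jZ_L·tanβl) = 95.8 + j183 Ω
Γ_s = (Z_in − Z_s)/(Z_in + Z_s) = (45.8 + j183)/(146 + j183), |Γ_s| = 0.806
VSWR = (1 + |Γ_s|)/(1 − |Γ_s|)

VSWR ≈ 9.32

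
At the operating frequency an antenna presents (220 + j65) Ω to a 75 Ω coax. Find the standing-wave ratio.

Γ = (Z_L − Z_0)/(Z_L + Z_0) = (145 + j65)/(295 + j65)
|Γ| = 159/302 = 0.526
VSWR = (1 + |Γ|)/(1 − |Γ|) = 1.53/0.474

VSWR ≈ 3.22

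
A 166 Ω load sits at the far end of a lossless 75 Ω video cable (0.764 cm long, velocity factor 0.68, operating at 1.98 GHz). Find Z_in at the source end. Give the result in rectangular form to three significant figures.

λ = v/f = 0.68·c / 1.98 GHz = 0.103 m
βl = 2π·l/λ = 2π × 0.0742 = 26.7°
tan(βl) = tan(26.7°) = 0.503
Z_in = Z_0·(Z_L + jZ_0·tanβl)/(Z_0 + jZ_L·tanβl)
     = 75·(166 + j37.7)/(75 + j83.5)

Z_in ≈ 92.9 − j65.7 Ω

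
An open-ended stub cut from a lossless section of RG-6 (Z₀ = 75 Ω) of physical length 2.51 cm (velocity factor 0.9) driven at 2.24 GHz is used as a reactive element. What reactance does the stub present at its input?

X_in ≈ -20.1 Ω (capacitive)

λ = v/f = 0.9·c / 2.24 GHz = 0.121 m
βl = 2π·l/λ = 2π × 0.208 = 75°
tan(βl) = 3.72
For an open-ended stub, Z_in = −jZ_0·cot(βl) = −jZ_0/tan(βl)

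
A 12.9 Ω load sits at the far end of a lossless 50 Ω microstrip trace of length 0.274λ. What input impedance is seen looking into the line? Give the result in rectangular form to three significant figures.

βl = 2π × 0.274 = 98.6°
tan(βl) = tan(98.6°) = -6.58
Z_in = Z_0·(Z_L + jZ_0·tanβl)/(Z_0 + jZ_L·tanβl)
     = 50·(12.9 − j329)/(50 − j84.9)

Z_in ≈ 147 − j79.1 Ω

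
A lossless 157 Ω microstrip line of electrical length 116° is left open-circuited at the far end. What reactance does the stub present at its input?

tan(βl) = -2.05
For an open-circuited stub, Z_in = −jZ_0·cot(βl) = −jZ_0/tan(βl)

X_in ≈ 76.6 Ω (inductive)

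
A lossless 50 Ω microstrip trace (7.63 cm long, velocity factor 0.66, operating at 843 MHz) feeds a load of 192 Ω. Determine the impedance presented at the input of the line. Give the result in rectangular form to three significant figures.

Z_in ≈ 16.1 + j23.3 Ω

λ = v/f = 0.66·c / 843 MHz = 0.235 m
βl = 2π·l/λ = 2π × 0.325 = 117°
tan(βl) = tan(117°) = -1.97
Z_in = Z_0·(Z_L + jZ_0·tanβl)/(Z_0 + jZ_L·tanβl)
     = 50·(192 − j98.4)/(50 − j378)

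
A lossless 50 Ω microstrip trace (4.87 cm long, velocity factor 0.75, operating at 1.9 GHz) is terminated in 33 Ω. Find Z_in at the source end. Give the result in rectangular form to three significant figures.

Z_in ≈ 39.2 − j15.1 Ω

λ = v/f = 0.75·c / 1.9 GHz = 0.118 m
βl = 2π·l/λ = 2π × 0.411 = 148°
tan(βl) = tan(148°) = -0.624
Z_in = Z_0·(Z_L + jZ_0·tanβl)/(Z_0 + jZ_L·tanβl)
     = 50·(33 − j31.2)/(50 − j20.6)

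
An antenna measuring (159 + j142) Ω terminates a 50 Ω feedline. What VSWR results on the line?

Γ = (Z_L − Z_0)/(Z_L + Z_0) = (109 + j142)/(209 + j142)
|Γ| = 179/253 = 0.708
VSWR = (1 + |Γ|)/(1 − |Γ|) = 1.71/0.292

VSWR ≈ 5.86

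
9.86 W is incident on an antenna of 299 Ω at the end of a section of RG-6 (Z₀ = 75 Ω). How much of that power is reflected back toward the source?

P_reflected ≈ 3.54 W

Γ = (299 − 75)/(299 + 75) = 0.599
|Γ|² = 0.359
P_refl = |Γ|²·P_inc = 3.54 W, P_del = (1 − |Γ|²)·P_inc = 6.32 W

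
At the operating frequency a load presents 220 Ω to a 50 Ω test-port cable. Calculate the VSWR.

VSWR ≈ 4.4

For a purely resistive load, VSWR = R_L/Z_0 or Z_0/R_L (whichever > 1) = 220/50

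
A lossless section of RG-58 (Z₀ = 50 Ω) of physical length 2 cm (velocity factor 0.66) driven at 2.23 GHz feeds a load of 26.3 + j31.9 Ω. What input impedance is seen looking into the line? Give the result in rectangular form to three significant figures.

Z_in ≈ 53 − j56.3 Ω

λ = v/f = 0.66·c / 2.23 GHz = 0.0888 m
βl = 2π·l/λ = 2π × 0.225 = 81.1°
tan(βl) = tan(81.1°) = 6.38
Z_in = Z_0·(Z_L + jZ_0·tanβl)/(Z_0 + jZ_L·tanβl)
     = 50·(26.3 + j351)/(-153 + j168)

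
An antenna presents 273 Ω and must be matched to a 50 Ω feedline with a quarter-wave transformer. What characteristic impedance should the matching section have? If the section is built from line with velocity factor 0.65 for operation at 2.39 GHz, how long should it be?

Z_qwt ≈ 117 Ω; length ≈ 2.04 cm

Z_qwt = √(Z_0·R_L) = √(50 × 273) = √13650
λ = 0.65·c/f = 0.0816 m, so l = λ/4 = 0.0204 m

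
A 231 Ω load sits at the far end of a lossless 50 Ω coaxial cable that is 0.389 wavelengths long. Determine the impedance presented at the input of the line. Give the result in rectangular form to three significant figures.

Z_in ≈ 24.6 + j53.3 Ω

βl = 2π × 0.389 = 140°
tan(βl) = tan(140°) = -0.838
Z_in = Z_0·(Z_L + jZ_0·tanβl)/(Z_0 + jZ_L·tanβl)
     = 50·(231 − j41.9)/(50 − j194)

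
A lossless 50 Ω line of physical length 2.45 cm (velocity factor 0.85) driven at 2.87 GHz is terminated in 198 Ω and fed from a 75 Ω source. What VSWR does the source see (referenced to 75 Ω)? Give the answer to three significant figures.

λ = v/f = 0.85·c / 2.87 GHz = 0.0889 m
βl = 2π·l/λ = 2π × 0.276 = 99.3°
tan(βl) = -6.13
Z_in = Z_0·(Z_L + jZ_0·tanβl)/(Z_0 + jZ_L·tanβl) = 12.9 + j7.63 Ω
Γ_s = (Z_in − Z_s)/(Z_in + Z_s) = (-62.1 + j7.63)/(87.9 + j7.63), |Γ_s| = 0.708
VSWR = (1 + |Γ_s|)/(1 − |Γ_s|)

VSWR ≈ 5.86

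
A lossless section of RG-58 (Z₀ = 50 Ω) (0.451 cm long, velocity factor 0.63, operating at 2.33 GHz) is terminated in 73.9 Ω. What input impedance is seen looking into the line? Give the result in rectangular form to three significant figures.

λ = v/f = 0.63·c / 2.33 GHz = 0.0811 m
βl = 2π·l/λ = 2π × 0.0556 = 20°
tan(βl) = tan(20°) = 0.364
Z_in = Z_0·(Z_L + jZ_0·tanβl)/(Z_0 + jZ_L·tanβl)
     = 50·(73.9 + j18.2)/(50 + j26.9)

Z_in ≈ 64.9 − j16.7 Ω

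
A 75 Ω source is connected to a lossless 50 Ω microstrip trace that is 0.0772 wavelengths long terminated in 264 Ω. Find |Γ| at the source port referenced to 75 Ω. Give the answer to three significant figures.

βl = 2π × 0.0772 = 27.8°
tan(βl) = 0.527
Z_in = Z_0·(Z_L + jZ_0·tanβl)/(Z_0 + jZ_L·tanβl) = 38.6 − j81 Ω
Γ_s = (Z_in − Z_s)/(Z_in + Z_s) = (-36.4 − j81)/(114 − j81), |Γ_s| = 0.637

|Γ| ≈ 0.637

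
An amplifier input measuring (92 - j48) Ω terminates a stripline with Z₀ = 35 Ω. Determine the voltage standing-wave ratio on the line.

Γ = (Z_L − Z_0)/(Z_L + Z_0) = (57 − j48)/(127 − j48)
|Γ| = 74.5/136 = 0.549
VSWR = (1 + |Γ|)/(1 − |Γ|) = 1.55/0.451

VSWR ≈ 3.43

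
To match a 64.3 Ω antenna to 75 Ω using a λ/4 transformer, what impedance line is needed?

Z_qwt ≈ 69.4 Ω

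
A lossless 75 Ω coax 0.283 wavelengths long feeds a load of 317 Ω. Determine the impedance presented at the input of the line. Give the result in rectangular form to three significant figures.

βl = 2π × 0.283 = 102°
tan(βl) = tan(102°) = -4.75
Z_in = Z_0·(Z_L + jZ_0·tanβl)/(Z_0 + jZ_L·tanβl)
     = 75·(317 − j357)/(75 − j1510)

Z_in ≈ 18.5 + j14.9 Ω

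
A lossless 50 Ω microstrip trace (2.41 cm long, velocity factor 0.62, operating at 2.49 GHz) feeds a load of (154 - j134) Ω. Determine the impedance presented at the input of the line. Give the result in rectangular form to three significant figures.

Z_in ≈ 13.4 + j34.1 Ω

λ = v/f = 0.62·c / 2.49 GHz = 0.0747 m
βl = 2π·l/λ = 2π × 0.323 = 116°
tan(βl) = tan(116°) = -2.04
Z_in = Z_0·(Z_L + jZ_0·tanβl)/(Z_0 + jZ_L·tanβl)
     = 50·(154 − j236)/(-223 − j314)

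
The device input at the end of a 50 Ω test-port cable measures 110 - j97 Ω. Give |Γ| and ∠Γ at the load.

Γ ≈ 0.61 ∠ -27°

Γ = (Z_L − Z_0)/(Z_L + Z_0) = (60 − j97)/(160 − j97)
|Γ| = 114/187 = 0.61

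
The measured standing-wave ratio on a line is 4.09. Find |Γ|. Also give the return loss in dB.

|Γ| = (S − 1)/(S + 1) = (4.09 − 1)/(4.09 + 1) = 3.09/5.09
RL = −20·log₁₀|Γ| = −20·log₁₀(0.607)

|Γ| ≈ 0.607; return loss ≈ 4.34 dB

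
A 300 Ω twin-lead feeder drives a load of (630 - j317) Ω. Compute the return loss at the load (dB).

RL ≈ 6.64 dB

Γ = (330 − j317)/(930 − j317), |Γ| = 0.466
RL = −20·log₁₀|Γ| = −20·log₁₀(0.466)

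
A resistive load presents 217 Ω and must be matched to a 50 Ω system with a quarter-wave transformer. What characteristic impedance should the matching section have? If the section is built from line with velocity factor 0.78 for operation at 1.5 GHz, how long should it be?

Z_qwt = √(Z_0·R_L) = √(50 × 217) = √10850
λ = 0.78·c/f = 0.156 m, so l = λ/4 = 0.039 m

Z_qwt ≈ 104 Ω; length ≈ 3.9 cm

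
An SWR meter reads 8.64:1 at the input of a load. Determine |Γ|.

|Γ| ≈ 0.793

|Γ| = (S − 1)/(S + 1) = (8.64 − 1)/(8.64 + 1) = 7.64/9.64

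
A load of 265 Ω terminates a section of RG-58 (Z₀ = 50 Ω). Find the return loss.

RL ≈ 3.32 dB

Γ = (265 − 50)/(265 + 50) = 0.683
RL = −20·log₁₀|Γ| = −20·log₁₀(0.683)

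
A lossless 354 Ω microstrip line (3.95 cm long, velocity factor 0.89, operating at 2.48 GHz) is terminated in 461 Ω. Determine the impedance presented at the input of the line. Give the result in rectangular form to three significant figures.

Z_in ≈ 333 + j88.6 Ω

λ = v/f = 0.89·c / 2.48 GHz = 0.108 m
βl = 2π·l/λ = 2π × 0.367 = 132°
tan(βl) = tan(132°) = -1.11
Z_in = Z_0·(Z_L + jZ_0·tanβl)/(Z_0 + jZ_L·tanβl)
     = 354·(461 − j392)/(354 − j511)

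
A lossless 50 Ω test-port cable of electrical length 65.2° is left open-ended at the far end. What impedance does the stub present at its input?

tan(βl) = 2.16
For an open-ended stub, Z_in = −jZ_0·cot(βl) = −jZ_0/tan(βl)

Z_in ≈ −j23.1 Ω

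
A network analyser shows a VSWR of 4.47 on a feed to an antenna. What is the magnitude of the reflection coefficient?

|Γ| = (S − 1)/(S + 1) = (4.47 − 1)/(4.47 + 1) = 3.47/5.47

|Γ| ≈ 0.634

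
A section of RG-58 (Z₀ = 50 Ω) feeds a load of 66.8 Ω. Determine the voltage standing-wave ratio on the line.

VSWR ≈ 1.34

Γ = (66.8 − 50)/(66.8 + 50) = 0.144
VSWR = (1 + 0.144)/(1 − 0.144)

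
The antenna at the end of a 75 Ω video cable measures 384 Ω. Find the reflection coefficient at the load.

Γ = (Z_L − Z_0)/(Z_L + Z_0) = (384 − 75)/(384 + 75) = 309/459

Γ = 0.673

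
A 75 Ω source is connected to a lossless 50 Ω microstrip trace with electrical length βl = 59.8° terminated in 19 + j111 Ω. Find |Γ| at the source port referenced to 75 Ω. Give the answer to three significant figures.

tan(βl) = 1.72
Z_in = Z_0·(Z_L + jZ_0·tanβl)/(Z_0 + jZ_L·tanβl) = 9 − j67.9 Ω
Γ_s = (Z_in − Z_s)/(Z_in + Z_s) = (-66 − j67.9)/(84 − j67.9), |Γ_s| = 0.877

|Γ| ≈ 0.877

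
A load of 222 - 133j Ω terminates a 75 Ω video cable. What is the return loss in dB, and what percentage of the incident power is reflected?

RL ≈ 4.31 dB; 37.1% of incident power reflected

Γ = (147 − j133)/(297 − j133), |Γ| = 0.609
RL = −20·log₁₀(0.609) = 4.31 dB
P_refl/P_inc = |Γ|² = 0.371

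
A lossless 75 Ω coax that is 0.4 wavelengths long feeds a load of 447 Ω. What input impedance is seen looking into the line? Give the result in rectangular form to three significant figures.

Z_in ≈ 34.6 + j95.2 Ω

βl = 2π × 0.4 = 144°
tan(βl) = tan(144°) = -0.727
Z_in = Z_0·(Z_L + jZ_0·tanβl)/(Z_0 + jZ_L·tanβl)
     = 75·(447 − j54.5)/(75 − j325)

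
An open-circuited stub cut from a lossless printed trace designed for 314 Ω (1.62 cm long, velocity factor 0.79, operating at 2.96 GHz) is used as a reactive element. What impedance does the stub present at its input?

λ = v/f = 0.79·c / 2.96 GHz = 0.0801 m
βl = 2π·l/λ = 2π × 0.202 = 72.8°
tan(βl) = 3.24
For an open-circuited stub, Z_in = −jZ_0·cot(βl) = −jZ_0/tan(βl)

Z_in ≈ −j97 Ω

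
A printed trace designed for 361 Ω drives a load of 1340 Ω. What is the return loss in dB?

Γ = (1340 − 361)/(1340 + 361) = 0.576
RL = −20·log₁₀|Γ| = −20·log₁₀(0.576)

RL ≈ 4.8 dB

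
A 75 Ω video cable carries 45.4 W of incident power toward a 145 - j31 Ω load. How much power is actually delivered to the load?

P_delivered ≈ 40 W

|Γ| = |(70 − j31)/(220 − j31)| = 0.345
|Γ|² = 0.119
P_refl = |Γ|²·P_inc = 5.39 W, P_del = (1 − |Γ|²)·P_inc = 40 W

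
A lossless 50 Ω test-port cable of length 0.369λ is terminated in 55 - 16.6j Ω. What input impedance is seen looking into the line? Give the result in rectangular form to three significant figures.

Z_in ≈ 65.4 + j11 Ω

βl = 2π × 0.369 = 133°
tan(βl) = tan(133°) = -1.08
Z_in = Z_0·(Z_L + jZ_0·tanβl)/(Z_0 + jZ_L·tanβl)
     = 50·(55 − j70.5)/(32.1 − j59.3)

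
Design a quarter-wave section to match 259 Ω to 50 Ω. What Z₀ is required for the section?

Z_qwt = √(Z_0·R_L) = √(50 × 259) = √12950

Z_qwt ≈ 114 Ω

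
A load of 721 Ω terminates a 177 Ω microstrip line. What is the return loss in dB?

RL ≈ 4.35 dB

Γ = (721 − 177)/(721 + 177) = 0.606
RL = −20·log₁₀|Γ| = −20·log₁₀(0.606)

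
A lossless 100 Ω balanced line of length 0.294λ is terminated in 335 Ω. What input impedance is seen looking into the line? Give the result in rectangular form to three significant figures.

Z_in ≈ 32 + j25.7 Ω

βl = 2π × 0.294 = 106°
tan(βl) = tan(106°) = -3.52
Z_in = Z_0·(Z_L + jZ_0·tanβl)/(Z_0 + jZ_L·tanβl)
     = 100·(335 − j352)/(100 − j1180)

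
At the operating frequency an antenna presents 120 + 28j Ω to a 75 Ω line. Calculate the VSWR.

VSWR ≈ 1.74

Γ = (Z_L − Z_0)/(Z_L + Z_0) = (45 + j28)/(195 + j28)
|Γ| = 53/197 = 0.269
VSWR = (1 + |Γ|)/(1 − |Γ|) = 1.27/0.731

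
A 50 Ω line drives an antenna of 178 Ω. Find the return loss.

Γ = (178 − 50)/(178 + 50) = 0.561
RL = −20·log₁₀|Γ| = −20·log₁₀(0.561)

RL ≈ 5.01 dB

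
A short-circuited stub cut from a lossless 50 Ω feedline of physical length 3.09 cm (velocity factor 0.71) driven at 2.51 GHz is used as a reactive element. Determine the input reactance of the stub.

X_in ≈ -57.3 Ω (capacitive)

λ = v/f = 0.71·c / 2.51 GHz = 0.0849 m
βl = 2π·l/λ = 2π × 0.364 = 131°
tan(βl) = -1.15
For a short-circuited stub, Z_in = jZ_0·tan(βl)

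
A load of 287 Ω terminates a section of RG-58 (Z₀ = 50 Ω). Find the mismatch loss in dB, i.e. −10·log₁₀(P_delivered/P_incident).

Γ = (287 − 50)/(287 + 50) = 0.703
|Γ|² = 0.495, so P_del/P_inc = 1 − |Γ|² = 0.505
ML = −10·log₁₀(1 − |Γ|²)

mismatch loss ≈ 2.96 dB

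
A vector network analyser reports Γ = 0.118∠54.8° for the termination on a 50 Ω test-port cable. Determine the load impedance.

Z_L ≈ 56.2 + j11 Ω

Z_L = Z_0·(1 + Γ)/(1 − Γ) = 50·(1.07 + j0.0964)/(0.932 − j0.0964)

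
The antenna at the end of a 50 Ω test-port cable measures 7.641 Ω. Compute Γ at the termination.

Γ = (Z_L − Z_0)/(Z_L + Z_0) = (7.641 − 50)/(7.641 + 50) = -42.36/57.64

Γ = -0.735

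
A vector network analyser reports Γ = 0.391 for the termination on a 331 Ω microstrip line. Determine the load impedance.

Z_L = Z_0·(1 + Γ)/(1 − Γ) = 331·(1.39)/(0.609)

Z_L ≈ 756 Ω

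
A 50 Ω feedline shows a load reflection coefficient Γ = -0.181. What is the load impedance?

Z_L ≈ 34.7 Ω

Z_L = Z_0·(1 + Γ)/(1 − Γ) = 50·(0.819)/(1.18)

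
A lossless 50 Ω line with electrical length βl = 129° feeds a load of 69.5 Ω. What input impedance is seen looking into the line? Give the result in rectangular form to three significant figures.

Z_in ≈ 44.5 + j14.6 Ω

tan(βl) = tan(129°) = -1.23
Z_in = Z_0·(Z_L + jZ_0·tanβl)/(Z_0 + jZ_L·tanβl)
     = 50·(69.5 − j61.7)/(50 − j85.8)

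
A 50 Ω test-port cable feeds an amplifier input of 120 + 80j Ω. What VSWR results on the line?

Γ = (Z_L − Z_0)/(Z_L + Z_0) = (70 + j80)/(170 + j80)
|Γ| = 106/188 = 0.566
VSWR = (1 + |Γ|)/(1 − |Γ|) = 1.57/0.434

VSWR ≈ 3.61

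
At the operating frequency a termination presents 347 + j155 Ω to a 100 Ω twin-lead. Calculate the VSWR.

VSWR ≈ 4.21

Γ = (Z_L − Z_0)/(Z_L + Z_0) = (247 + j155)/(447 + j155)
|Γ| = 292/473 = 0.616
VSWR = (1 + |Γ|)/(1 − |Γ|) = 1.62/0.384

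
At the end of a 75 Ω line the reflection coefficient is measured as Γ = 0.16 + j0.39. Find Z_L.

Z_L = Z_0·(1 + Γ)/(1 − Γ) = 75·(1.16 + j0.39)/(0.84 − j0.39)

Z_L ≈ 71.9 + j68.2 Ω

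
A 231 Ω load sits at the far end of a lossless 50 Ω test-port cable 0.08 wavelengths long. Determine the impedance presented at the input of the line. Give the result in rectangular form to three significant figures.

Z_in ≈ 40.4 − j75.1 Ω

βl = 2π × 0.08 = 28.8°
tan(βl) = tan(28.8°) = 0.55
Z_in = Z_0·(Z_L + jZ_0·tanβl)/(Z_0 + jZ_L·tanβl)
     = 50·(231 + j27.5)/(50 + j127)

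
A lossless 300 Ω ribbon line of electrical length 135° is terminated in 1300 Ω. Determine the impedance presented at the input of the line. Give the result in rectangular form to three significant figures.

Z_in ≈ 131 + j270 Ω

tan(βl) = tan(135°) = -1
Z_in = Z_0·(Z_L + jZ_0·tanβl)/(Z_0 + jZ_L·tanβl)
     = 300·(1300 − j300)/(300 − j1300)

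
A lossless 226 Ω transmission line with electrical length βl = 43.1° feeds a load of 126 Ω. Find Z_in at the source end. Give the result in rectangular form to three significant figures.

Z_in ≈ 186 + j115 Ω

tan(βl) = tan(43.1°) = 0.936
Z_in = Z_0·(Z_L + jZ_0·tanβl)/(Z_0 + jZ_L·tanβl)
     = 226·(126 + j211)/(226 + j118)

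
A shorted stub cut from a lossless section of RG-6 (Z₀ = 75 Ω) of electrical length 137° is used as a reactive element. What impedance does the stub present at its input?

Z_in ≈ −j69.9 Ω

tan(βl) = -0.933
For a shorted stub, Z_in = jZ_0·tan(βl)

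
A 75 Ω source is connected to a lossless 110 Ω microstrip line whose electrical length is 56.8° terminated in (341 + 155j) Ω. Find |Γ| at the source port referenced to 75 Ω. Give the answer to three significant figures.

|Γ| ≈ 0.592

tan(βl) = 1.53
Z_in = Z_0·(Z_L + jZ_0·tanβl)/(Z_0 + jZ_L·tanβl) = 47.8 − j83.6 Ω
Γ_s = (Z_in − Z_s)/(Z_in + Z_s) = (-27.2 − j83.6)/(123 − j83.6), |Γ_s| = 0.592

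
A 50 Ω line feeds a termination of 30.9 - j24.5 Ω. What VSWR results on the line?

Γ = (Z_L − Z_0)/(Z_L + Z_0) = (-19.1 − j24.5)/(80.9 − j24.5)
|Γ| = 31.1/84.5 = 0.368
VSWR = (1 + |Γ|)/(1 − |Γ|) = 1.37/0.632

VSWR ≈ 2.16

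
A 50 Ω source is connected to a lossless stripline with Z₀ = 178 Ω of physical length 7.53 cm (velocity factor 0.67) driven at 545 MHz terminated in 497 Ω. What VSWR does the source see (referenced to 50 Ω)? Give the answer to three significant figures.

VSWR ≈ 2.26

λ = v/f = 0.67·c / 545 MHz = 0.369 m
βl = 2π·l/λ = 2π × 0.204 = 73.5°
tan(βl) = 3.38
Z_in = Z_0·(Z_L + jZ_0·tanβl)/(Z_0 + jZ_L·tanβl) = 68.6 − j45.4 Ω
Γ_s = (Z_in − Z_s)/(Z_in + Z_s) = (18.6 − j45.4)/(119 − j45.4), |Γ_s| = 0.387
VSWR = (1 + |Γ_s|)/(1 − |Γ_s|)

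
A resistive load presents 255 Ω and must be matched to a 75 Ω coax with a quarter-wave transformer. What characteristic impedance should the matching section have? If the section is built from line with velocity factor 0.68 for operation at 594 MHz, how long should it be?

Z_qwt = √(Z_0·R_L) = √(75 × 255) = √19120
λ = 0.68·c/f = 0.343 m, so l = λ/4 = 0.0859 m

Z_qwt ≈ 138 Ω; length ≈ 8.59 cm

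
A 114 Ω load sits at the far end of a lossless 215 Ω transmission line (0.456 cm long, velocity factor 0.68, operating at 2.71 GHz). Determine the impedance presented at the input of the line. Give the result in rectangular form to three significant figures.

λ = v/f = 0.68·c / 2.71 GHz = 0.0753 m
βl = 2π·l/λ = 2π × 0.0606 = 21.8°
tan(βl) = tan(21.8°) = 0.4
Z_in = Z_0·(Z_L + jZ_0·tanβl)/(Z_0 + jZ_L·tanβl)
     = 215·(114 + j86)/(215 + j45.6)

Z_in ≈ 127 + j59.2 Ω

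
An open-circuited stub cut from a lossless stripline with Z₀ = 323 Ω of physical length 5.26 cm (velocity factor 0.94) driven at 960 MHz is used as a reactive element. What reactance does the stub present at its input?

λ = v/f = 0.94·c / 960 MHz = 0.294 m
βl = 2π·l/λ = 2π × 0.179 = 64.5°
tan(βl) = 2.09
For an open-circuited stub, Z_in = −jZ_0·cot(βl) = −jZ_0/tan(βl)

X_in ≈ -154 Ω (capacitive)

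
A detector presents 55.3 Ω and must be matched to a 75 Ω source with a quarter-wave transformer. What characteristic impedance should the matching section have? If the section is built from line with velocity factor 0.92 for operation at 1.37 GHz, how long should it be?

Z_qwt ≈ 64.4 Ω; length ≈ 5.04 cm

Z_qwt = √(Z_0·R_L) = √(75 × 55.3) = √4148
λ = 0.92·c/f = 0.201 m, so l = λ/4 = 0.0504 m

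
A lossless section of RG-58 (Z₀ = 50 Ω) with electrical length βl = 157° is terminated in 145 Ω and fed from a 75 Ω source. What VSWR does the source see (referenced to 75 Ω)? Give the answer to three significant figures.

tan(βl) = -0.424
Z_in = Z_0·(Z_L + jZ_0·tanβl)/(Z_0 + jZ_L·tanβl) = 68 + j62.5 Ω
Γ_s = (Z_in − Z_s)/(Z_in + Z_s) = (-6.97 + j62.5)/(143 + j62.5), |Γ_s| = 0.403
VSWR = (1 + |Γ_s|)/(1 − |Γ_s|)

VSWR ≈ 2.35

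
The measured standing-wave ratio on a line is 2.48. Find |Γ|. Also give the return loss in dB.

|Γ| = (S − 1)/(S + 1) = (2.48 − 1)/(2.48 + 1) = 1.48/3.48
RL = −20·log₁₀|Γ| = −20·log₁₀(0.425)

|Γ| ≈ 0.425; return loss ≈ 7.43 dB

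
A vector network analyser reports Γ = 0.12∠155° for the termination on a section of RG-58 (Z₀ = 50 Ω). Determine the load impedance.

Z_L = Z_0·(1 + Γ)/(1 − Γ) = 50·(0.891 + j0.0507)/(1.11 − j0.0507)

Z_L ≈ 40 + j4.12 Ω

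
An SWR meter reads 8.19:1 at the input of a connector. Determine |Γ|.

|Γ| ≈ 0.782

|Γ| = (S − 1)/(S + 1) = (8.19 − 1)/(8.19 + 1) = 7.19/9.19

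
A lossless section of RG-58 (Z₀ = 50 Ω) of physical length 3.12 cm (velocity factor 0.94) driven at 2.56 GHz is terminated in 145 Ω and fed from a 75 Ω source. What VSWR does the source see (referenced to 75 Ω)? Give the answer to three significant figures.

VSWR ≈ 4.25

λ = v/f = 0.94·c / 2.56 GHz = 0.11 m
βl = 2π·l/λ = 2π × 0.283 = 102°
tan(βl) = -4.72
Z_in = Z_0·(Z_L + jZ_0·tanβl)/(Z_0 + jZ_L·tanβl) = 17.9 + j9.29 Ω
Γ_s = (Z_in − Z_s)/(Z_in + Z_s) = (-57.1 + j9.29)/(92.9 + j9.29), |Γ_s| = 0.619
VSWR = (1 + |Γ_s|)/(1 − |Γ_s|)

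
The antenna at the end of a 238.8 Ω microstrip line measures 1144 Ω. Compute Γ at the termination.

Γ = 0.655

Γ = (Z_L − Z_0)/(Z_L + Z_0) = (1144 − 238.8)/(1144 + 238.8) = 905.2/1383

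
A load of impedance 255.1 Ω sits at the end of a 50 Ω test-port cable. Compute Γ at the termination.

Γ = 0.672

Γ = (Z_L − Z_0)/(Z_L + Z_0) = (255.1 − 50)/(255.1 + 50) = 205.1/305.1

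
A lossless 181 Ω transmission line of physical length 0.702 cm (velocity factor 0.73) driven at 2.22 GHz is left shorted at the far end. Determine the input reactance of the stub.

λ = v/f = 0.73·c / 2.22 GHz = 0.0986 m
βl = 2π·l/λ = 2π × 0.0712 = 25.6°
tan(βl) = 0.48
For a shorted stub, Z_in = jZ_0·tan(βl)

X_in ≈ 86.8 Ω (inductive)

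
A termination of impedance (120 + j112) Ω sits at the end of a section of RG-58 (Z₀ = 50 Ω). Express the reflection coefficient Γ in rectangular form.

Γ = (Z_L − Z_0)/(Z_L + Z_0) = (70 + j112)/(170 + j112)

Γ ≈ 0.59 + j0.27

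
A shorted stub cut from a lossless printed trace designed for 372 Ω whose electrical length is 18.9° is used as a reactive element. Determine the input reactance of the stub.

X_in ≈ 127 Ω (inductive)

tan(βl) = 0.342
For a shorted stub, Z_in = jZ_0·tan(βl)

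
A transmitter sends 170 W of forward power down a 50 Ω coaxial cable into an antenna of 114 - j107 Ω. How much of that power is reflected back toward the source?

P_reflected ≈ 68.9 W

|Γ| = |(64 − j107)/(164 − j107)| = 0.637
|Γ|² = 0.405
P_refl = |Γ|²·P_inc = 68.9 W, P_del = (1 − |Γ|²)·P_inc = 101 W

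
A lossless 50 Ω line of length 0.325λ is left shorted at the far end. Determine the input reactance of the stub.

X_in ≈ -98.1 Ω (capacitive)

βl = 2π × 0.325 = 117°
tan(βl) = -1.96
For a shorted stub, Z_in = jZ_0·tan(βl)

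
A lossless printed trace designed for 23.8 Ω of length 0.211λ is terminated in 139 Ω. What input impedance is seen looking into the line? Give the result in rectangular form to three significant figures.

Z_in ≈ 4.32 − j5.77 Ω

βl = 2π × 0.211 = 76°
tan(βl) = tan(76°) = 4
Z_in = Z_0·(Z_L + jZ_0·tanβl)/(Z_0 + jZ_L·tanβl)
     = 23.8·(139 + j95.2)/(23.8 + j556)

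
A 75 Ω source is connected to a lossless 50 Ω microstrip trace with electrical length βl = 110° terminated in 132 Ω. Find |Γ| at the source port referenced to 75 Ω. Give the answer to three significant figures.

tan(βl) = -2.75
Z_in = Z_0·(Z_L + jZ_0·tanβl)/(Z_0 + jZ_L·tanβl) = 21 + j15.3 Ω
Γ_s = (Z_in − Z_s)/(Z_in + Z_s) = (-54 + j15.3)/(96 + j15.3), |Γ_s| = 0.577

|Γ| ≈ 0.577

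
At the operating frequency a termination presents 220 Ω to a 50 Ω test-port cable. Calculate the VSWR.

VSWR ≈ 4.4

For a purely resistive load, VSWR = R_L/Z_0 or Z_0/R_L (whichever > 1) = 220/50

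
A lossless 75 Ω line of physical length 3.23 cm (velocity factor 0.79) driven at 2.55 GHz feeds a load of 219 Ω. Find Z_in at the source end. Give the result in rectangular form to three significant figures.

Z_in ≈ 36.3 + j44 Ω

λ = v/f = 0.79·c / 2.55 GHz = 0.0929 m
βl = 2π·l/λ = 2π × 0.348 = 125°
tan(βl) = tan(125°) = -1.42
Z_in = Z_0·(Z_L + jZ_0·tanβl)/(Z_0 + jZ_L·tanβl)
     = 75·(219 − j107)/(75 − j311)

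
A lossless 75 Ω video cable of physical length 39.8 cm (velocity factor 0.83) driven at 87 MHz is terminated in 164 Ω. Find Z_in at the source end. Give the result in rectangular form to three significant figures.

λ = v/f = 0.83·c / 87 MHz = 2.86 m
βl = 2π·l/λ = 2π × 0.139 = 50.1°
tan(βl) = tan(50.1°) = 1.19
Z_in = Z_0·(Z_L + jZ_0·tanβl)/(Z_0 + jZ_L·tanβl)
     = 75·(164 + j89.6)/(75 + j196)

Z_in ≈ 50.9 − j43.3 Ω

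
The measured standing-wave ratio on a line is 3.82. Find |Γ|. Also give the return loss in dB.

|Γ| ≈ 0.585; return loss ≈ 4.66 dB

|Γ| = (S − 1)/(S + 1) = (3.82 − 1)/(3.82 + 1) = 2.82/4.82
RL = −20·log₁₀|Γ| = −20·log₁₀(0.585)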